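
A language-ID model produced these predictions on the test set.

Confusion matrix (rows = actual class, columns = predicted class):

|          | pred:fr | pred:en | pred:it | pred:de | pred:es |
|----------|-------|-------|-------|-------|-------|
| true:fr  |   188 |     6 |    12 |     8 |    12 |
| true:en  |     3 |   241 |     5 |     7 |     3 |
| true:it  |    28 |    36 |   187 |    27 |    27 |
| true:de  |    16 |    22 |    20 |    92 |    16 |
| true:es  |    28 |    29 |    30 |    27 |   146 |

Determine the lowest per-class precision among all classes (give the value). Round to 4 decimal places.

0.5714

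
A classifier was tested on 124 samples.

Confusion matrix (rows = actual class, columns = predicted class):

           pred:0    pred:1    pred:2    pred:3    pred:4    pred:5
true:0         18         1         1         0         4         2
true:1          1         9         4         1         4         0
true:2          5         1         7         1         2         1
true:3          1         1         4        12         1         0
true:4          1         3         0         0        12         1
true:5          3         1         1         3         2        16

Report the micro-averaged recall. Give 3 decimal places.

Micro-averaging pools counts across classes: ΣTP=74, ΣFP=50, ΣFN=50.
Micro-recall = TP/(TP+FN) on pooled counts = 0.597 (equals overall accuracy in single-label multiclass).

0.597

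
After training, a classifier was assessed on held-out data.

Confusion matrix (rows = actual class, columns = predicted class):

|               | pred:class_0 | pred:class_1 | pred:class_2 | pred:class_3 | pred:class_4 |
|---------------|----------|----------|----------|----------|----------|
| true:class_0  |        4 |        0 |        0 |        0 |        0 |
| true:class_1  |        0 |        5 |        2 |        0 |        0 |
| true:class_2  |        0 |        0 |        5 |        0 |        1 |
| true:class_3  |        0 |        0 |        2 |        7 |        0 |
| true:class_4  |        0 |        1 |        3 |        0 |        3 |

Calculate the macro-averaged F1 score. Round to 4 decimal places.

0.7490

Per-class F1 score (2·TP/(2·TP+FP+FN)):
  class_0: TP=4, FP=0+0+0+0=0, FN=0+0+0+0=0 → 8/8 = 1.00000
  class_1: TP=5, FP=0+0+0+1=1, FN=0+2+0+0=2 → 10/13 = 0.76923
  class_2: TP=5, FP=0+2+2+3=7, FN=0+0+0+1=1 → 10/18 = 0.55556
  class_3: TP=7, FP=0+0+0+0=0, FN=0+0+2+0=2 → 14/16 = 0.87500
  class_4: TP=3, FP=0+0+1+0=1, FN=0+1+3+0=4 → 6/11 = 0.54545
Macro-F1 score = mean = (1.00000 + 0.76923 + 0.55556 + 0.87500 + 0.54545) / 5 = 0.7490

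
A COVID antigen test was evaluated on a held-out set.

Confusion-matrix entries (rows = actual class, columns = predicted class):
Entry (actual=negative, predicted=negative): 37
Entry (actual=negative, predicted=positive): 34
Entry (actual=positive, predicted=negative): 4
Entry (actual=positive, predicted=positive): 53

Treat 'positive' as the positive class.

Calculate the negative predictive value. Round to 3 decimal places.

0.902

NPV = TN/(TN+FN) = 37/(37+4) = 0.902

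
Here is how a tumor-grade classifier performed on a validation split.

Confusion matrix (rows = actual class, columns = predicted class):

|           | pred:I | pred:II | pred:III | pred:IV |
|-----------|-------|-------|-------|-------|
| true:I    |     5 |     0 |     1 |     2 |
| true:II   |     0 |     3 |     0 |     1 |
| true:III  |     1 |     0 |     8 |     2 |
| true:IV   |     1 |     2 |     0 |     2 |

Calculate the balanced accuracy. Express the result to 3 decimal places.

Balanced accuracy = mean of per-class recall.
  I: recall = 5/8 = 0.6250
  II: recall = 3/4 = 0.7500
  III: recall = 8/11 = 0.7273
  IV: recall = 2/5 = 0.4000
Mean = (0.6250 + 0.7500 + 0.7273 + 0.4000) / 4 = 0.626

0.626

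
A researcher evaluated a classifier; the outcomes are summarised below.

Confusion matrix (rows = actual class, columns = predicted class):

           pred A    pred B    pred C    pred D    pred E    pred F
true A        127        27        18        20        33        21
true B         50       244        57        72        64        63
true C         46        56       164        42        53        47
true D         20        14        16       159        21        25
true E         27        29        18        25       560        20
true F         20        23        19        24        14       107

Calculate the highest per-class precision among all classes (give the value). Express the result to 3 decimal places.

Per-class precision (TP/(TP+FP)):
  A: TP=127, FP=50+46+20+27+20=163 → 127/290 = 0.4379
  B: TP=244, FP=27+56+14+29+23=149 → 244/393 = 0.6209
  C: TP=164, FP=18+57+16+18+19=128 → 164/292 = 0.5616
  D: TP=159, FP=20+72+42+25+24=183 → 159/342 = 0.4649
  E: TP=560, FP=33+64+53+21+14=185 → 560/745 = 0.7517
  F: TP=107, FP=21+63+47+25+20=176 → 107/283 = 0.3781
Highest is class 'E' with precision = 0.752.

0.752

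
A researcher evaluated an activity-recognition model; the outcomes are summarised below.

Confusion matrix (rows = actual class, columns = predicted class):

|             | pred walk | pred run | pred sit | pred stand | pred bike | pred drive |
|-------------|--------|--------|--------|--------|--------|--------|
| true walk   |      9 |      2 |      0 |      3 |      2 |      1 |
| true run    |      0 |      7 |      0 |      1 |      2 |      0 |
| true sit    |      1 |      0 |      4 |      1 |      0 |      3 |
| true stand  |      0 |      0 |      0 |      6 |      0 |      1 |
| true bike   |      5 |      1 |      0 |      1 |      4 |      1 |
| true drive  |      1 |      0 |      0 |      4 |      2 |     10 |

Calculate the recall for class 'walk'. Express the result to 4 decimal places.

0.5294

Treat 'walk' as positive and all other classes as negative.
recall = TP/(TP+FN).
walk: TP=9, FN=2+0+3+2+1=8 → 9/17 = 0.52941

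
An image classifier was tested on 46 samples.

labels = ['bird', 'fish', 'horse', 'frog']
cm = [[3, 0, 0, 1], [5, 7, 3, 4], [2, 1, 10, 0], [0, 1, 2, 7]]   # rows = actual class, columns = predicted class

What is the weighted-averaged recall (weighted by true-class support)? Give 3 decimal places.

Per-class recall (TP/(TP+FN)):
  bird: TP=3, FN=0+0+1=1 → 3/4 = 0.7500
  fish: TP=7, FN=5+3+4=12 → 7/19 = 0.3684
  horse: TP=10, FN=2+1+0=3 → 10/13 = 0.7692
  frog: TP=7, FN=0+1+2=3 → 7/10 = 0.7000
Weighted-recall = Σ (supportᵢ/N)·recallᵢ with N=46: (4/46)·0.7500 + (19/46)·0.3684 + (13/46)·0.7692 + (10/46)·0.7000 = 0.587

0.587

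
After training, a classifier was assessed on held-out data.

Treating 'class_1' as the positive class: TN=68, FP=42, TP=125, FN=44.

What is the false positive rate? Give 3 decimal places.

FPR = FP/(FP+TN) = 42/(42+68) = 0.382

0.382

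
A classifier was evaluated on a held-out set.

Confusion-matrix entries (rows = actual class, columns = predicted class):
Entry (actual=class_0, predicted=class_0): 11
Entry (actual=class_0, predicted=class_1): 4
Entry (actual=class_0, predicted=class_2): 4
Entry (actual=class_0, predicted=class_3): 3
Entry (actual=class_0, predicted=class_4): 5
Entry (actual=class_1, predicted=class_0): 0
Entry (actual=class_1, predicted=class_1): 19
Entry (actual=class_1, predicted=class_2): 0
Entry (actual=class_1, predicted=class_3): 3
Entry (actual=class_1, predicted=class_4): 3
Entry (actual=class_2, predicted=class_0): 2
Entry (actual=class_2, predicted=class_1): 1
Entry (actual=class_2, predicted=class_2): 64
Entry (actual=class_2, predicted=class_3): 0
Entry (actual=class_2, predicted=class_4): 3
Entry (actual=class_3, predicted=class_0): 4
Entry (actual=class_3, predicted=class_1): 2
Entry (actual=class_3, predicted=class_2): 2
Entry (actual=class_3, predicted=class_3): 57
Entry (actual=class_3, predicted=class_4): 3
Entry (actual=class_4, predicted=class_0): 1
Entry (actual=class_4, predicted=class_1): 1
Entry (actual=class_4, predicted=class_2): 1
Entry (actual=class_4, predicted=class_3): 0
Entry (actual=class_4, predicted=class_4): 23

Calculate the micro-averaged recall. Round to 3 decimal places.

Micro-averaging pools counts across classes: ΣTP=174, ΣFP=42, ΣFN=42.
Micro-recall = TP/(TP+FN) on pooled counts = 0.806 (equals overall accuracy in single-label multiclass).

0.806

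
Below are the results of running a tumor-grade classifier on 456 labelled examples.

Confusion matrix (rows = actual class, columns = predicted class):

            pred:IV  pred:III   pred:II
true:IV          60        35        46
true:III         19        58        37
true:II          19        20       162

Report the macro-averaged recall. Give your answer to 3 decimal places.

Per-class recall (TP/(TP+FN)):
  IV: TP=60, FN=35+46=81 → 60/141 = 0.4255
  III: TP=58, FN=19+37=56 → 58/114 = 0.5088
  II: TP=162, FN=19+20=39 → 162/201 = 0.8060
Macro-recall = mean = (0.4255 + 0.5088 + 0.8060) / 3 = 0.580

0.580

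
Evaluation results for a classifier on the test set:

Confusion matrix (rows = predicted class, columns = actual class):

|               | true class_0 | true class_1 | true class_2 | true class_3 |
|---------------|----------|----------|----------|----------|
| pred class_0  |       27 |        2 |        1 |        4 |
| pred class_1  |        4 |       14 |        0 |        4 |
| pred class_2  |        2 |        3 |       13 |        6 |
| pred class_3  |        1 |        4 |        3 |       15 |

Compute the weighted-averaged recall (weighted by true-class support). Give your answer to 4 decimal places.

0.6699

Per-class recall (TP/(TP+FN)):
  class_0: TP=27, FN=4+2+1=7 → 27/34 = 0.79412
  class_1: TP=14, FN=2+3+4=9 → 14/23 = 0.60870
  class_2: TP=13, FN=1+0+3=4 → 13/17 = 0.76471
  class_3: TP=15, FN=4+4+6=14 → 15/29 = 0.51724
Weighted-recall = Σ (supportᵢ/N)·recallᵢ with N=103: (34/103)·0.79412 + (23/103)·0.60870 + (17/103)·0.76471 + (29/103)·0.51724 = 0.6699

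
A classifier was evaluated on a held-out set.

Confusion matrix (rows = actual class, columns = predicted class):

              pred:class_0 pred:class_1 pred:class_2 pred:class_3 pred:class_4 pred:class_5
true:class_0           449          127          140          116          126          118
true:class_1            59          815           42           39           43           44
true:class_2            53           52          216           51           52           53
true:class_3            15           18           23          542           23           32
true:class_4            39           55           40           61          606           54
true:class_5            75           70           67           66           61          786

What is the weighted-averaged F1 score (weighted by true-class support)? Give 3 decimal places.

0.647

Per-class F1 score (2·TP/(2·TP+FP+FN)):
  class_0: TP=449, FP=59+53+15+39+75=241, FN=127+140+116+126+118=627 → 898/1766 = 0.5085
  class_1: TP=815, FP=127+52+18+55+70=322, FN=59+42+39+43+44=227 → 1630/2179 = 0.7480
  class_2: TP=216, FP=140+42+23+40+67=312, FN=53+52+51+52+53=261 → 432/1005 = 0.4299
  class_3: TP=542, FP=116+39+51+61+66=333, FN=15+18+23+23+32=111 → 1084/1528 = 0.7094
  class_4: TP=606, FP=126+43+52+23+61=305, FN=39+55+40+61+54=249 → 1212/1766 = 0.6863
  class_5: TP=786, FP=118+44+53+32+54=301, FN=75+70+67+66+61=339 → 1572/2212 = 0.7107
Weighted-F1 score = Σ (supportᵢ/N)·F1 scoreᵢ with N=5228: (1076/5228)·0.5085 + (1042/5228)·0.7480 + (477/5228)·0.4299 + (653/5228)·0.7094 + (855/5228)·0.6863 + (1125/5228)·0.7107 = 0.647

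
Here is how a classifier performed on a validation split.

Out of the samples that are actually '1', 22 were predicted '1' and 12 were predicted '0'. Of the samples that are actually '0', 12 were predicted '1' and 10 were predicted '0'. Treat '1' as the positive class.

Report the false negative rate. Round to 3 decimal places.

0.353

FNR = FN/(FN+TP) = 12/(12+22) = 0.353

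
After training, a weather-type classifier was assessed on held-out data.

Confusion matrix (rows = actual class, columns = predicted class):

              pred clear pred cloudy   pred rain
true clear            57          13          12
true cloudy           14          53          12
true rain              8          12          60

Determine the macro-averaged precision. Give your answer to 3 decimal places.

Per-class precision (TP/(TP+FP)):
  clear: TP=57, FP=14+8=22 → 57/79 = 0.7215
  cloudy: TP=53, FP=13+12=25 → 53/78 = 0.6795
  rain: TP=60, FP=12+12=24 → 60/84 = 0.7143
Macro-precision = mean = (0.7215 + 0.6795 + 0.7143) / 3 = 0.705

0.705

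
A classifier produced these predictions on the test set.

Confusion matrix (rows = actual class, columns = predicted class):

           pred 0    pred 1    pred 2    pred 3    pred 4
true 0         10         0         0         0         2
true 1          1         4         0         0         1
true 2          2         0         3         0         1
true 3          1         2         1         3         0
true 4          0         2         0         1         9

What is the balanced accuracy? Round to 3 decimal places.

Balanced accuracy = mean of per-class recall.
  0: recall = 10/12 = 0.8333
  1: recall = 4/6 = 0.6667
  2: recall = 3/6 = 0.5000
  3: recall = 3/7 = 0.4286
  4: recall = 9/12 = 0.7500
Mean = (0.8333 + 0.6667 + 0.5000 + 0.4286 + 0.7500) / 5 = 0.636

0.636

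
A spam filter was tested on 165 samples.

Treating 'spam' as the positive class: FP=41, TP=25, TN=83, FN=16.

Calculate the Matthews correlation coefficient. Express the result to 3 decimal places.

0.246

MCC = (TP·TN − FP·FN) / √((TP+FP)(TP+FN)(TN+FP)(TN+FN))
Numerator = 25·83 − 41·16 = 1419
Denominator = √(66·41·124·99) = √33218856 = 5763.5801
MCC = 1419 / 5763.5801 = 0.246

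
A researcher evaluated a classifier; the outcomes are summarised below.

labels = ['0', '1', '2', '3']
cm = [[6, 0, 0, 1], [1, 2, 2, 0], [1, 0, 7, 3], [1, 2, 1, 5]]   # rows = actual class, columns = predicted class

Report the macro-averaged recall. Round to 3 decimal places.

0.612

Per-class recall (TP/(TP+FN)):
  0: TP=6, FN=0+0+1=1 → 6/7 = 0.8571
  1: TP=2, FN=1+2+0=3 → 2/5 = 0.4000
  2: TP=7, FN=1+0+3=4 → 7/11 = 0.6364
  3: TP=5, FN=1+2+1=4 → 5/9 = 0.5556
Macro-recall = mean = (0.8571 + 0.4000 + 0.6364 + 0.5556) / 4 = 0.612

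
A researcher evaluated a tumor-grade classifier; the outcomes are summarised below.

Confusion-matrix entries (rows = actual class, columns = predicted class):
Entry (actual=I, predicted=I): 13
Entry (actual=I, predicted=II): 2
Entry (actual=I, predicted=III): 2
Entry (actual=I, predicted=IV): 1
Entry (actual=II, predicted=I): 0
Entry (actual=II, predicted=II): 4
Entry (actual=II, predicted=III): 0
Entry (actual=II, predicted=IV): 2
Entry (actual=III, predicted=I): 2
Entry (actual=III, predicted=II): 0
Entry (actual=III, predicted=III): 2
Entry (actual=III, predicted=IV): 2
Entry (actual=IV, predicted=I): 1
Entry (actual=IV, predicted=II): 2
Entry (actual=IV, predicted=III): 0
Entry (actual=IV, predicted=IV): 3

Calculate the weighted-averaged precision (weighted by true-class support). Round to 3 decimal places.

0.635

Per-class precision (TP/(TP+FP)):
  I: TP=13, FP=0+2+1=3 → 13/16 = 0.8125
  II: TP=4, FP=2+0+2=4 → 4/8 = 0.5000
  III: TP=2, FP=2+0+0=2 → 2/4 = 0.5000
  IV: TP=3, FP=1+2+2=5 → 3/8 = 0.3750
Weighted-precision = Σ (supportᵢ/N)·precisionᵢ with N=36: (18/36)·0.8125 + (6/36)·0.5000 + (6/36)·0.5000 + (6/36)·0.3750 = 0.635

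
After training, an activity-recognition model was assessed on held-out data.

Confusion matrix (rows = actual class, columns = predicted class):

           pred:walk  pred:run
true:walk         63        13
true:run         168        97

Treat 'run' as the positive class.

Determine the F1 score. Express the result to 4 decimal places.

0.5173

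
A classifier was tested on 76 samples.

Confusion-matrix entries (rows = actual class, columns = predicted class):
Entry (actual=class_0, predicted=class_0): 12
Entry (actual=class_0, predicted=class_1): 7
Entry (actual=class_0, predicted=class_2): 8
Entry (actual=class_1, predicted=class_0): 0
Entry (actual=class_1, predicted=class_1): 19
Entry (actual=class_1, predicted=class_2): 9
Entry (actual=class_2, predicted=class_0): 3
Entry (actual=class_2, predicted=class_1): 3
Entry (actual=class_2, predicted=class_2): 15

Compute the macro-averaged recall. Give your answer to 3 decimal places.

0.612

Per-class recall (TP/(TP+FN)):
  class_0: TP=12, FN=7+8=15 → 12/27 = 0.4444
  class_1: TP=19, FN=0+9=9 → 19/28 = 0.6786
  class_2: TP=15, FN=3+3=6 → 15/21 = 0.7143
Macro-recall = mean = (0.4444 + 0.6786 + 0.7143) / 3 = 0.612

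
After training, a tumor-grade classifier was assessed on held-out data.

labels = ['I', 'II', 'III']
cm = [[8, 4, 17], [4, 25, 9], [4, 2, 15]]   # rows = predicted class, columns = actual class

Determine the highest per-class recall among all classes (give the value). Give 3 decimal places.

Per-class recall (TP/(TP+FN)):
  I: TP=8, FN=4+4=8 → 8/16 = 0.5000
  II: TP=25, FN=4+2=6 → 25/31 = 0.8065
  III: TP=15, FN=17+9=26 → 15/41 = 0.3659
Highest is class 'II' with recall = 0.806.

0.806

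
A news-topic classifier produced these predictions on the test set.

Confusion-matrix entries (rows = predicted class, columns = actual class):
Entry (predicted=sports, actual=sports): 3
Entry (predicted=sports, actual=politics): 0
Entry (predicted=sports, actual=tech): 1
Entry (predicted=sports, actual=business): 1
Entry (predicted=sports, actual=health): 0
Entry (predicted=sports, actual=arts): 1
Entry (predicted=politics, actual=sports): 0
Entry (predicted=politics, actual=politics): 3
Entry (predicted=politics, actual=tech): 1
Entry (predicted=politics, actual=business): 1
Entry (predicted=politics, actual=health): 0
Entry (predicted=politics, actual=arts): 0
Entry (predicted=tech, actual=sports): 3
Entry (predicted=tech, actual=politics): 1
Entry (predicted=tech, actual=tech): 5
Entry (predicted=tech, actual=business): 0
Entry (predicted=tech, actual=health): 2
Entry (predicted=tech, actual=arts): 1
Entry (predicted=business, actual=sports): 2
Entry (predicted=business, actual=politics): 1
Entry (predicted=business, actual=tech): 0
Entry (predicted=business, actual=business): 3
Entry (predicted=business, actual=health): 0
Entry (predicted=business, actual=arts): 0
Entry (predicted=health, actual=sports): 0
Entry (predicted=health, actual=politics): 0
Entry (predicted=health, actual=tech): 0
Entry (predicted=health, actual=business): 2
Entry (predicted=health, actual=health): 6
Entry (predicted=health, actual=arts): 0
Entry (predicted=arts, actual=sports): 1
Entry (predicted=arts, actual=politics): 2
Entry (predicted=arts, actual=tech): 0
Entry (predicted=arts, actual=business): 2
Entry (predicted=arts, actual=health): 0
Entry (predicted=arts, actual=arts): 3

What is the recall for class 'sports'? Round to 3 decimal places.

recall = TP/(TP+FN).
sports: TP=3, FN=0+3+2+0+1=6 → 3/9 = 0.3333

0.333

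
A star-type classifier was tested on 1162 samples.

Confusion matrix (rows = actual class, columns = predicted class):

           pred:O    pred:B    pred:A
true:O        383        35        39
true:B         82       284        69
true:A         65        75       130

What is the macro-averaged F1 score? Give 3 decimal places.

0.658

Per-class F1 score (2·TP/(2·TP+FP+FN)):
  O: TP=383, FP=82+65=147, FN=35+39=74 → 766/987 = 0.7761
  B: TP=284, FP=35+75=110, FN=82+69=151 → 568/829 = 0.6852
  A: TP=130, FP=39+69=108, FN=65+75=140 → 260/508 = 0.5118
Macro-F1 score = mean = (0.7761 + 0.6852 + 0.5118) / 3 = 0.658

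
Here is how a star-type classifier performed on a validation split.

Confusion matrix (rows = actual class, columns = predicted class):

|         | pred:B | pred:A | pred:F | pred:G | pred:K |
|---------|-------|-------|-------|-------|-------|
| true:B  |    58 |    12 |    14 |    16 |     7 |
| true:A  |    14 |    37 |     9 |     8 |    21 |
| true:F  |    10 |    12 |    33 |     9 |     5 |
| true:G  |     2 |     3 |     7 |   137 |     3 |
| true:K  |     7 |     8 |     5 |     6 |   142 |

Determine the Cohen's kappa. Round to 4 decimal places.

0.6067

Observed agreement pₒ = trace/N = 407/585 = 0.69573
Expected agreement pₑ = Σ (rowᵢ·colᵢ)/N² = (107·91 + 89·72 + 69·68 + 152·176 + 168·178)/585² = 0.22644
κ = (pₒ − pₑ)/(1 − pₑ) = (0.69573 − 0.22644)/(1 − 0.22644) = 0.6067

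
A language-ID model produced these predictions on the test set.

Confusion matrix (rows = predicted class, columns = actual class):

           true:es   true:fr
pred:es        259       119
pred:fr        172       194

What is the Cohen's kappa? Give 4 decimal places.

0.2157

Observed agreement pₒ = trace/N = 453/744 = 0.60887
Expected agreement pₑ = Σ (rowᵢ·colᵢ)/N² = (431·378 + 313·366)/744² = 0.50128
κ = (pₒ − pₑ)/(1 − pₑ) = (0.60887 − 0.50128)/(1 − 0.50128) = 0.2157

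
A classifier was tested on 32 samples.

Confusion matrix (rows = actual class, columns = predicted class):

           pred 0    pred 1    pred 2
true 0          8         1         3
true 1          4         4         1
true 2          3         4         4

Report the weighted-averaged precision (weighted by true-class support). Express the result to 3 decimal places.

Per-class precision (TP/(TP+FP)):
  0: TP=8, FP=4+3=7 → 8/15 = 0.5333
  1: TP=4, FP=1+4=5 → 4/9 = 0.4444
  2: TP=4, FP=3+1=4 → 4/8 = 0.5000
Weighted-precision = Σ (supportᵢ/N)·precisionᵢ with N=32: (12/32)·0.5333 + (9/32)·0.4444 + (11/32)·0.5000 = 0.497

0.497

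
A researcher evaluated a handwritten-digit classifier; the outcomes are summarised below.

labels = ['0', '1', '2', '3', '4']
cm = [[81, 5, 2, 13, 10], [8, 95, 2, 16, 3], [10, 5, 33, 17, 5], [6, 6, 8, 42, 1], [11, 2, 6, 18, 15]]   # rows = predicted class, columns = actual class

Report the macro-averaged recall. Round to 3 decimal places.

Per-class recall (TP/(TP+FN)):
  0: TP=81, FN=8+10+6+11=35 → 81/116 = 0.6983
  1: TP=95, FN=5+5+6+2=18 → 95/113 = 0.8407
  2: TP=33, FN=2+2+8+6=18 → 33/51 = 0.6471
  3: TP=42, FN=13+16+17+18=64 → 42/106 = 0.3962
  4: TP=15, FN=10+3+5+1=19 → 15/34 = 0.4412
Macro-recall = mean = (0.6983 + 0.8407 + 0.6471 + 0.3962 + 0.4412) / 5 = 0.605

0.605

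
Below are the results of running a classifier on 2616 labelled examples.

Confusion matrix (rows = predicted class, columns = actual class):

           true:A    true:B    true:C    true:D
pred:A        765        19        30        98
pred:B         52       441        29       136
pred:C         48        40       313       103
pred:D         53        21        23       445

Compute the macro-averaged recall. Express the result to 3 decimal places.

Per-class recall (TP/(TP+FN)):
  A: TP=765, FN=52+48+53=153 → 765/918 = 0.8333
  B: TP=441, FN=19+40+21=80 → 441/521 = 0.8464
  C: TP=313, FN=30+29+23=82 → 313/395 = 0.7924
  D: TP=445, FN=98+136+103=337 → 445/782 = 0.5691
Macro-recall = mean = (0.8333 + 0.8464 + 0.7924 + 0.5691) / 4 = 0.760

0.760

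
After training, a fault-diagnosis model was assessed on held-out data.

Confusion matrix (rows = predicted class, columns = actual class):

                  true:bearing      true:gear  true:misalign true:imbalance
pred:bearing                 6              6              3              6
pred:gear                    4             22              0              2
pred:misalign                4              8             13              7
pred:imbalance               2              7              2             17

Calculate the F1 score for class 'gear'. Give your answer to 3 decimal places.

0.620

One-vs-rest for 'gear': TP = diagonal; FP = other classes predicted 'gear'; FN = 'gear' predicted as other.
F1 score = 2·TP/(2·TP+FP+FN).
gear: TP=22, FP=4+0+2=6, FN=6+8+7=21 → 44/71 = 0.6197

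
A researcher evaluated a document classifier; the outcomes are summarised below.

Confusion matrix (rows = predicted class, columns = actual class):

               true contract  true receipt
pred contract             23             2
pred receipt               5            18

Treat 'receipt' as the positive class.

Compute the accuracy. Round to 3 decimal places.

Accuracy = (TP+TN)/N = (18+23)/48 = 0.854

0.854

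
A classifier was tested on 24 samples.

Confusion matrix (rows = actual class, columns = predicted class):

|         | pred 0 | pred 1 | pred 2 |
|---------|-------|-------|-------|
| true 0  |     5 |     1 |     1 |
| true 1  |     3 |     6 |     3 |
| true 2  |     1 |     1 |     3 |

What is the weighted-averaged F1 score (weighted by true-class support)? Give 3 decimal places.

Per-class F1 score (2·TP/(2·TP+FP+FN)):
  0: TP=5, FP=3+1=4, FN=1+1=2 → 10/16 = 0.6250
  1: TP=6, FP=1+1=2, FN=3+3=6 → 12/20 = 0.6000
  2: TP=3, FP=1+3=4, FN=1+1=2 → 6/12 = 0.5000
Weighted-F1 score = Σ (supportᵢ/N)·F1 scoreᵢ with N=24: (7/24)·0.6250 + (12/24)·0.6000 + (5/24)·0.5000 = 0.586

0.586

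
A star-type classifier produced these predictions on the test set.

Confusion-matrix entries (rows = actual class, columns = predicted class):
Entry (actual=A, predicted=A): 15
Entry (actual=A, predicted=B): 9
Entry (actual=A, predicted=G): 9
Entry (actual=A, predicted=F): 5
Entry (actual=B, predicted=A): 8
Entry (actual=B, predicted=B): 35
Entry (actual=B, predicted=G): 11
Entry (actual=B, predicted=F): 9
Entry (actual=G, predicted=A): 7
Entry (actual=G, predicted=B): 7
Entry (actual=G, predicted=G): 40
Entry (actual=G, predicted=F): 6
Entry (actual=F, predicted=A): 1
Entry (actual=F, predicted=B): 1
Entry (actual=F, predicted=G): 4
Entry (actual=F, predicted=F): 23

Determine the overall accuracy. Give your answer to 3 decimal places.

0.595

Accuracy = trace / total = (15+35+40+23=113) / 190 = 113/190 = 0.595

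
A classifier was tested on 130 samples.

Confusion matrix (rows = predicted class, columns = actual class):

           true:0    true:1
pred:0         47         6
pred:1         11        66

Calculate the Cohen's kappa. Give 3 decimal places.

Observed agreement pₒ = trace/N = 113/130 = 0.8692
Expected agreement pₑ = Σ (rowᵢ·colᵢ)/N² = (58·53 + 72·77)/130² = 0.5099
κ = (pₒ − pₑ)/(1 − pₑ) = (0.8692 − 0.5099)/(1 − 0.5099) = 0.733

0.733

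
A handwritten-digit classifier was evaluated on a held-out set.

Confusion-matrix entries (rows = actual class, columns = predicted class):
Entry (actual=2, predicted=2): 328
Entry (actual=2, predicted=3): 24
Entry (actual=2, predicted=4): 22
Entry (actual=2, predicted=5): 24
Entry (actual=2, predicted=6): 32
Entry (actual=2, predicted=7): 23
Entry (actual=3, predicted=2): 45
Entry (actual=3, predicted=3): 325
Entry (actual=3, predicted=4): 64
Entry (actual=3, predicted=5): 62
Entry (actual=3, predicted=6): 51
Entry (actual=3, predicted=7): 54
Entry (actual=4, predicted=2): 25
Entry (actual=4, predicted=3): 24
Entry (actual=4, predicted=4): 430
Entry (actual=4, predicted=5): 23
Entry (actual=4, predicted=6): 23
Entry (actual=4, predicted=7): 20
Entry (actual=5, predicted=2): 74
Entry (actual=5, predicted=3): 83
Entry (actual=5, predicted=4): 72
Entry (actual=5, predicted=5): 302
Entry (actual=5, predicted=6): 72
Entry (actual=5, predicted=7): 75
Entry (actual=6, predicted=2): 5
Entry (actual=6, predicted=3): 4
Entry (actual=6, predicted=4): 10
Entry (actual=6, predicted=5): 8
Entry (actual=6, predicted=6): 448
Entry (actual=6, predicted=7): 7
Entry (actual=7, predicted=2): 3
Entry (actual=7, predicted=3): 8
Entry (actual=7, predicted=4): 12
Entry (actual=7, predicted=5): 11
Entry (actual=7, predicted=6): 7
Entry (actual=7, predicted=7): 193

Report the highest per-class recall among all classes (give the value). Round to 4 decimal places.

0.9295

Per-class recall (TP/(TP+FN)):
  2: TP=328, FN=24+22+24+32+23=125 → 328/453 = 0.72406
  3: TP=325, FN=45+64+62+51+54=276 → 325/601 = 0.54077
  4: TP=430, FN=25+24+23+23+20=115 → 430/545 = 0.78899
  5: TP=302, FN=74+83+72+72+75=376 → 302/678 = 0.44543
  6: TP=448, FN=5+4+10+8+7=34 → 448/482 = 0.92946
  7: TP=193, FN=3+8+12+11+7=41 → 193/234 = 0.82479
Highest is class '6' with recall = 0.9295.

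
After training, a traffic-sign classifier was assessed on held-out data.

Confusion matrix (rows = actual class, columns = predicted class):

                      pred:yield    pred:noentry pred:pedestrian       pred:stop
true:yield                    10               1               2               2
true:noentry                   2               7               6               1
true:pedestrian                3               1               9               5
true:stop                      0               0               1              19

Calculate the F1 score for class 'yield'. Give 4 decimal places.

Take TP from the diagonal, FP from the rest of the 'yield' prediction marginal, FN from the rest of the 'yield' actual marginal.
F1 score = 2·TP/(2·TP+FP+FN).
yield: TP=10, FP=2+3+0=5, FN=1+2+2=5 → 20/30 = 0.66667

0.6667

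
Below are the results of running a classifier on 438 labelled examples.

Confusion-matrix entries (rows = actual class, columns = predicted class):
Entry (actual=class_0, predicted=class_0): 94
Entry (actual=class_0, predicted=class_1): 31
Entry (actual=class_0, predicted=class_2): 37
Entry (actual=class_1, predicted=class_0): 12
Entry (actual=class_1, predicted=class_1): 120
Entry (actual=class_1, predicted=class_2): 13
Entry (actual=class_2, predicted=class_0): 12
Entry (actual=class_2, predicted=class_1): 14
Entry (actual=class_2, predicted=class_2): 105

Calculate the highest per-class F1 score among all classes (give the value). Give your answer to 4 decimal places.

Per-class F1 score (2·TP/(2·TP+FP+FN)):
  class_0: TP=94, FP=12+12=24, FN=31+37=68 → 188/280 = 0.67143
  class_1: TP=120, FP=31+14=45, FN=12+13=25 → 240/310 = 0.77419
  class_2: TP=105, FP=37+13=50, FN=12+14=26 → 210/286 = 0.73427
Highest is class 'class_1' with F1 score = 0.7742.

0.7742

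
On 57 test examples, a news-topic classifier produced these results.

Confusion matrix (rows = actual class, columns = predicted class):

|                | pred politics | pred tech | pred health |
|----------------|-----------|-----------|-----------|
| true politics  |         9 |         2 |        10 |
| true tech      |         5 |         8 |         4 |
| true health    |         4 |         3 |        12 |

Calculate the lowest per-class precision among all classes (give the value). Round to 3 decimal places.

0.462

Per-class precision (TP/(TP+FP)):
  politics: TP=9, FP=5+4=9 → 9/18 = 0.5000
  tech: TP=8, FP=2+3=5 → 8/13 = 0.6154
  health: TP=12, FP=10+4=14 → 12/26 = 0.4615
Lowest is class 'health' with precision = 0.462.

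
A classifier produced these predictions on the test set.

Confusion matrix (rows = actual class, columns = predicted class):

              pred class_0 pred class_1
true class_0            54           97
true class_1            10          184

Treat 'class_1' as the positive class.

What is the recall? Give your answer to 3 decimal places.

Recall = TP/(TP+FN) = 184/(184+10) = 184/194 = 0.948

0.948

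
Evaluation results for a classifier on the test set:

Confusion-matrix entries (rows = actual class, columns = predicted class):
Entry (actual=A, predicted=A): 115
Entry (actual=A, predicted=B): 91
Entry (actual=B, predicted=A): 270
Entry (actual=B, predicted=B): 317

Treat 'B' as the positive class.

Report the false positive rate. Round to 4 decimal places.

0.4417

FPR = FP/(FP+TN) = 91/(91+115) = 0.4417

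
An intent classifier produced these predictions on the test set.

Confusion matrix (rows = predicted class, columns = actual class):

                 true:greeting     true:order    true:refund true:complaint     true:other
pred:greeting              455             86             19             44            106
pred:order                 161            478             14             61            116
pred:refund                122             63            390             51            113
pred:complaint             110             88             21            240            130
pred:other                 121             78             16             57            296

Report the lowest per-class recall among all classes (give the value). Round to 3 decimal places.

Per-class recall (TP/(TP+FN)):
  greeting: TP=455, FN=161+122+110+121=514 → 455/969 = 0.4696
  order: TP=478, FN=86+63+88+78=315 → 478/793 = 0.6028
  refund: TP=390, FN=19+14+21+16=70 → 390/460 = 0.8478
  complaint: TP=240, FN=44+61+51+57=213 → 240/453 = 0.5298
  other: TP=296, FN=106+116+113+130=465 → 296/761 = 0.3890
Lowest is class 'other' with recall = 0.389.

0.389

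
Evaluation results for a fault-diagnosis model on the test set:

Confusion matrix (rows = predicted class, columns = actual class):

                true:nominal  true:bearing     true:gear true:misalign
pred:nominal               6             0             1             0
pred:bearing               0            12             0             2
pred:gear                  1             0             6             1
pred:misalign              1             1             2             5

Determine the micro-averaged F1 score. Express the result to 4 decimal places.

0.7632

Micro-averaging pools counts across classes: ΣTP=29, ΣFP=9, ΣFN=9.
Micro-F1 score = 2·TP/(2·TP+FP+FN) on pooled counts = 0.7632 (equals overall accuracy in single-label multiclass).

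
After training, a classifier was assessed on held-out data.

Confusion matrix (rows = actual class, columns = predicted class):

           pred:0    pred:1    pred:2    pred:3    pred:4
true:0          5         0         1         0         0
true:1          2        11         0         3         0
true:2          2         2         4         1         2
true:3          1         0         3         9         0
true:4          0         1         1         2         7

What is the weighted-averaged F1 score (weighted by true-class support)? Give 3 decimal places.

Per-class F1 score (2·TP/(2·TP+FP+FN)):
  0: TP=5, FP=2+2+1+0=5, FN=0+1+0+0=1 → 10/16 = 0.6250
  1: TP=11, FP=0+2+0+1=3, FN=2+0+3+0=5 → 22/30 = 0.7333
  2: TP=4, FP=1+0+3+1=5, FN=2+2+1+2=7 → 8/20 = 0.4000
  3: TP=9, FP=0+3+1+2=6, FN=1+0+3+0=4 → 18/28 = 0.6429
  4: TP=7, FP=0+0+2+0=2, FN=0+1+1+2=4 → 14/20 = 0.7000
Weighted-F1 score = Σ (supportᵢ/N)·F1 scoreᵢ with N=57: (6/57)·0.6250 + (16/57)·0.7333 + (11/57)·0.4000 + (13/57)·0.6429 + (11/57)·0.7000 = 0.631

0.631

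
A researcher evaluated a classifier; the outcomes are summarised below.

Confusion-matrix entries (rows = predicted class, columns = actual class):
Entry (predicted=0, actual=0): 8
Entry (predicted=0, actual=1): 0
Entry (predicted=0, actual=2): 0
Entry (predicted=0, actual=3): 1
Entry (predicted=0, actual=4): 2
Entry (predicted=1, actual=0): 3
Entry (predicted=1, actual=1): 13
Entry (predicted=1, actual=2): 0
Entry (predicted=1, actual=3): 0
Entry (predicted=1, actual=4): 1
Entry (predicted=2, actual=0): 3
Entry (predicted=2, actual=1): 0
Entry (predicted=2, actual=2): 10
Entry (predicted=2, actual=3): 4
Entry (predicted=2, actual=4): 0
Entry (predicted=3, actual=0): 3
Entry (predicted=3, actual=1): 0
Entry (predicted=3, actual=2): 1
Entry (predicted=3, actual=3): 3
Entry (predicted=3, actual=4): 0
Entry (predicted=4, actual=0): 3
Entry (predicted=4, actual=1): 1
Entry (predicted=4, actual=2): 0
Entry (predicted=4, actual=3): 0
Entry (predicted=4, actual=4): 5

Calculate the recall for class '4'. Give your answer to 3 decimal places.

Take TP from the diagonal, FP from the rest of the '4' prediction marginal, FN from the rest of the '4' actual marginal.
recall = TP/(TP+FN).
4: TP=5, FN=2+1+0+0=3 → 5/8 = 0.6250

0.625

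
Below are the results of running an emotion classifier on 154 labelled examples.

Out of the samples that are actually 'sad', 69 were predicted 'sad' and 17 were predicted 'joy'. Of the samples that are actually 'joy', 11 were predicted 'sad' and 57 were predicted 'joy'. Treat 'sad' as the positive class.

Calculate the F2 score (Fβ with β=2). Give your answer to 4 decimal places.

Fβ = (1+β²)·TP / ((1+β²)·TP + β²·FN + FP), with β²=4
= 5·69 / (5·69 + 4·17 + 11) = 0.8137

0.8137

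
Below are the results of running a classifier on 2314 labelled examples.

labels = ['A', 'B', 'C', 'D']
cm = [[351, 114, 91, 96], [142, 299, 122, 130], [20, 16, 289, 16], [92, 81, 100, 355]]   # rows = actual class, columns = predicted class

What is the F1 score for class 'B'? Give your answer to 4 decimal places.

Take TP from the diagonal, FP from the rest of the 'B' prediction marginal, FN from the rest of the 'B' actual marginal.
F1 score = 2·TP/(2·TP+FP+FN).
B: TP=299, FP=114+16+81=211, FN=142+122+130=394 → 598/1203 = 0.49709

0.4971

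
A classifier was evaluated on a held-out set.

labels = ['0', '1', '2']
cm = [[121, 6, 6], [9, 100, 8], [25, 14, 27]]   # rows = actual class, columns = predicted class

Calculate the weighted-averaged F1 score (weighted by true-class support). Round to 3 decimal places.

0.772

Per-class F1 score (2·TP/(2·TP+FP+FN)):
  0: TP=121, FP=9+25=34, FN=6+6=12 → 242/288 = 0.8403
  1: TP=100, FP=6+14=20, FN=9+8=17 → 200/237 = 0.8439
  2: TP=27, FP=6+8=14, FN=25+14=39 → 54/107 = 0.5047
Weighted-F1 score = Σ (supportᵢ/N)·F1 scoreᵢ with N=316: (133/316)·0.8403 + (117/316)·0.8439 + (66/316)·0.5047 = 0.772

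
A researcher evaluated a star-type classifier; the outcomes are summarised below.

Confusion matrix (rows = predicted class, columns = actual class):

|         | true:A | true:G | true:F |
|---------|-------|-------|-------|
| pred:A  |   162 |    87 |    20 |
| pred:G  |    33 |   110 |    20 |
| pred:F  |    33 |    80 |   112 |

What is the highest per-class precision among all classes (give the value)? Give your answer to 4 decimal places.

Per-class precision (TP/(TP+FP)):
  A: TP=162, FP=87+20=107 → 162/269 = 0.60223
  G: TP=110, FP=33+20=53 → 110/163 = 0.67485
  F: TP=112, FP=33+80=113 → 112/225 = 0.49778
Highest is class 'G' with precision = 0.6748.

0.6748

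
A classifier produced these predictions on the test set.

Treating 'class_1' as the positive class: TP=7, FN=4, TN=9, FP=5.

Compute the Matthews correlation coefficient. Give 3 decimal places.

MCC = (TP·TN − FP·FN) / √((TP+FP)(TP+FN)(TN+FP)(TN+FN))
Numerator = 7·9 − 5·4 = 43
Denominator = √(12·11·14·13) = √24024 = 154.9968
MCC = 43 / 154.9968 = 0.277

0.277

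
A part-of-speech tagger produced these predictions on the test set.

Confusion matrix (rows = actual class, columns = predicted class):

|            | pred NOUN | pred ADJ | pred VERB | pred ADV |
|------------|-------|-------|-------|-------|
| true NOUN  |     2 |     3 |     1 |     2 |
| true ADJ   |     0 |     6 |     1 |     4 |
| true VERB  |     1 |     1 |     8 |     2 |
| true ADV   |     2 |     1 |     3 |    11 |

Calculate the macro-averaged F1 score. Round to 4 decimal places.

Per-class F1 score (2·TP/(2·TP+FP+FN)):
  NOUN: TP=2, FP=0+1+2=3, FN=3+1+2=6 → 4/13 = 0.30769
  ADJ: TP=6, FP=3+1+1=5, FN=0+1+4=5 → 12/22 = 0.54545
  VERB: TP=8, FP=1+1+3=5, FN=1+1+2=4 → 16/25 = 0.64000
  ADV: TP=11, FP=2+4+2=8, FN=2+1+3=6 → 22/36 = 0.61111
Macro-F1 score = mean = (0.30769 + 0.54545 + 0.64000 + 0.61111) / 4 = 0.5261

0.5261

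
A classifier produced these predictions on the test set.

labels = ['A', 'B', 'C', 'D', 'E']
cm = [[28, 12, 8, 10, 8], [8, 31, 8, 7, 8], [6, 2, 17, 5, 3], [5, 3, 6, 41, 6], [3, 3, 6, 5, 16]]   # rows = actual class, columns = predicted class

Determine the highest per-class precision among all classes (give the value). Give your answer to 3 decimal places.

Per-class precision (TP/(TP+FP)):
  A: TP=28, FP=8+6+5+3=22 → 28/50 = 0.5600
  B: TP=31, FP=12+2+3+3=20 → 31/51 = 0.6078
  C: TP=17, FP=8+8+6+6=28 → 17/45 = 0.3778
  D: TP=41, FP=10+7+5+5=27 → 41/68 = 0.6029
  E: TP=16, FP=8+8+3+6=25 → 16/41 = 0.3902
Highest is class 'B' with precision = 0.608.

0.608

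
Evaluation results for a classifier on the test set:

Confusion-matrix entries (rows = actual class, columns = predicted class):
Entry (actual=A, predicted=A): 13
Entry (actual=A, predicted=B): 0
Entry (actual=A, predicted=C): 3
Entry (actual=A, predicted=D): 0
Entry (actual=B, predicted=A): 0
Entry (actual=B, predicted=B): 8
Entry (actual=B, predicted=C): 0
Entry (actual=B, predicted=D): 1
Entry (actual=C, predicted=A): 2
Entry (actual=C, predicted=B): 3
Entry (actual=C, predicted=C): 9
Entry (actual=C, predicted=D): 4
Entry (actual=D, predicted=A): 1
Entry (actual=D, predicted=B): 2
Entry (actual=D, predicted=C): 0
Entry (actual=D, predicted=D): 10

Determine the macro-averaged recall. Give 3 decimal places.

Per-class recall (TP/(TP+FN)):
  A: TP=13, FN=0+3+0=3 → 13/16 = 0.8125
  B: TP=8, FN=0+0+1=1 → 8/9 = 0.8889
  C: TP=9, FN=2+3+4=9 → 9/18 = 0.5000
  D: TP=10, FN=1+2+0=3 → 10/13 = 0.7692
Macro-recall = mean = (0.8125 + 0.8889 + 0.5000 + 0.7692) / 4 = 0.743

0.743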